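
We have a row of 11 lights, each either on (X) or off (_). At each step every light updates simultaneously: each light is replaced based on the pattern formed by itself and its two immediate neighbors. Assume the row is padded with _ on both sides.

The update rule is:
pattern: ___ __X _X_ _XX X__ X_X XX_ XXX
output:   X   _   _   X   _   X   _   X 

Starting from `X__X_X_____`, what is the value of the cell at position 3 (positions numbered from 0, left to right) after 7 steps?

X

____X__XXXX
XXX____XXX_
XX__XX_XX__
X___X_XX__X
__X__XX____
X____X__XXX
__XX____XX_
position 3 holds X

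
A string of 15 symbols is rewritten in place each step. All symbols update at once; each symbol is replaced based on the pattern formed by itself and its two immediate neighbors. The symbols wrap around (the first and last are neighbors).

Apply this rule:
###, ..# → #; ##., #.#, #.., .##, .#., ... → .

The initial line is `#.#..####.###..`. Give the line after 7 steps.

.....#..#....#.

....#.##...#..#
...#......#..#.
..#......#..#..
.#......#..#...
#......#..#....
......#..#....#
.....#..#....#.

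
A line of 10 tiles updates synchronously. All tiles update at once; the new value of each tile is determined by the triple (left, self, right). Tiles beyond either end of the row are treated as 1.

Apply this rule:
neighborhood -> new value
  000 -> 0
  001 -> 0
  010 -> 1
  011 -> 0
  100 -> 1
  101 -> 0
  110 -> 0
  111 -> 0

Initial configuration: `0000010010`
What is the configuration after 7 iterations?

1000011010
0100000010
0110000010
0001000010
1001100010
0100010010
0110011010

0110011010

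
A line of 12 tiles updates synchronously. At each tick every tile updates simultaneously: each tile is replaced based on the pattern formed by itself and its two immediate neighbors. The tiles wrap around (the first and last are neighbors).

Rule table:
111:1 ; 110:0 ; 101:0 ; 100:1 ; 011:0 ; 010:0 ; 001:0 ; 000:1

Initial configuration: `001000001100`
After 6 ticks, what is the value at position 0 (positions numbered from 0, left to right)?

0

100111100011
010011011001
001000000100
100111110011
010011101001
001001000100
position 0 holds 0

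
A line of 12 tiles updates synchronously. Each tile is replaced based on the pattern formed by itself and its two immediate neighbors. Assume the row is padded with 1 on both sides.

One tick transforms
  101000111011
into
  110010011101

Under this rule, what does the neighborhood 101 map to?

At position 1 the neighborhood is 101; the next row has 1 there.

1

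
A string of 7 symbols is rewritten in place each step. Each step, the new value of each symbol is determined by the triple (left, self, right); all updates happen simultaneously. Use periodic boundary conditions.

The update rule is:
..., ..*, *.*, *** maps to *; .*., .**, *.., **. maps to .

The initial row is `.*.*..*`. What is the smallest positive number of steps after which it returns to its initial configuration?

7

step 1: *.*..*.
step 2: .*..*.*
step 3: *..*.*.
step 4: ..*.*.*
step 5: .*.*.*.
step 6: *.*.*..
step 7: .*.*..*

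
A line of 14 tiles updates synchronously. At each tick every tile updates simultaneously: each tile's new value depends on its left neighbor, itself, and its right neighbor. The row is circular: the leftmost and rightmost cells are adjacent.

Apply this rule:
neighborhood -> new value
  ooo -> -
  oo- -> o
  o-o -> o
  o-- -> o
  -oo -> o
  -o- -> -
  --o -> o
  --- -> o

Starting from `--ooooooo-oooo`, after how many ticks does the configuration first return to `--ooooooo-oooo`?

ooo-----ooo--o
--ooooooo-oooo

2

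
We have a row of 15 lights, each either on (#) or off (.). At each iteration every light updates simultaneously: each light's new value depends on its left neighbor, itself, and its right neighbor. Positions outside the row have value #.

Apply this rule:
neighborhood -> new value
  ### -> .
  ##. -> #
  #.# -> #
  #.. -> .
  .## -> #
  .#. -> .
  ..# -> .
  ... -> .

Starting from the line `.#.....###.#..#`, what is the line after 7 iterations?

#.............#

iteration 1: #......#.##...#
iteration 2: #.......###...#
iteration 3: #.......#.#...#
iteration 4: #........#....#
iteration 5: #.............#
iteration 6: #.............#  (fixed point — unchanged through iteration 7)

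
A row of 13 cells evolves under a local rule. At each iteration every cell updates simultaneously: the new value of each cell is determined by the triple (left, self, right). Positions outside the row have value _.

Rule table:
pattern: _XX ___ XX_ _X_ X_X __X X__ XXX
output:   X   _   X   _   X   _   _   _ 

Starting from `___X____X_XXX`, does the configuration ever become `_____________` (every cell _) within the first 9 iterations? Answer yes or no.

_________XX_X
_________XXX_
_________X_X_
__________X__
_____________
all cells are _ at iteration 5

yes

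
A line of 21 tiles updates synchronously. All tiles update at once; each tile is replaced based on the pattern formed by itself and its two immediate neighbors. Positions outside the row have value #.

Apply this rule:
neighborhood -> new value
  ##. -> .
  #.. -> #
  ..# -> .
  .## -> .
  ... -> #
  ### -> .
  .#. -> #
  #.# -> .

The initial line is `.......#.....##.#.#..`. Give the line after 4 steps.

...........####......

step 1: ######.#####....#.##.
step 2: ............###.#....
step 3: ###########.....####.
step 4: ...........####......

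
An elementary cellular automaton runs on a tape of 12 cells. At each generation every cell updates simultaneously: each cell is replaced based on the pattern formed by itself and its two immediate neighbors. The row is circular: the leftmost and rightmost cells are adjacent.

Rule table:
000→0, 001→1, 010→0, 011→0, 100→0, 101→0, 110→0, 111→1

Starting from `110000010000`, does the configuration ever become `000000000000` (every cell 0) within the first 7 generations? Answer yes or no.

no

000000100001
000001000010
000010000100
000100001000
001000010000
010000100000
100001000000
generation 7 is 100001000000, still not uniform 0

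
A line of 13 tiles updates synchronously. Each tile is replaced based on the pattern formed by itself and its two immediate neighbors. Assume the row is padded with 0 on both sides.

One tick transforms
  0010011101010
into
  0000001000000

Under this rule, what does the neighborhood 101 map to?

At position 8 the neighborhood is 101; the next row has 0 there.

0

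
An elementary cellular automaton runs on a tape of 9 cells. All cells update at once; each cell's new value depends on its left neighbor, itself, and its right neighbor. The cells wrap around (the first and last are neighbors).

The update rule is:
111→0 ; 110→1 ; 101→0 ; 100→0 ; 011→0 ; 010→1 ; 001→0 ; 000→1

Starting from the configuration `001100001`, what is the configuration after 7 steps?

010100101

step 1: 000101101
step 2: 010100101
step 3: 010100101  (fixed point — unchanged through step 7)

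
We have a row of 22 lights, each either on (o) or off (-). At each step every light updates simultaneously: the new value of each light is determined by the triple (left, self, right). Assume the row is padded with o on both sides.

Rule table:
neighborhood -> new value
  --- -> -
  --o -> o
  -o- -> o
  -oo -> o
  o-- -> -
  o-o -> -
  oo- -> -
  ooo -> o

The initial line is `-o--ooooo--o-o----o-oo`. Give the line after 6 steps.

-o-ooooo--oo-o---oo-oo
-o-oooo--oo--o--oo--oo
-o-ooo--oo--oo-oo--ooo
-o-oo--oo--oo--o--oooo
-o-o--oo--oo--oo-ooooo
-o-o-oo--oo--oo--ooooo

-o-o-oo--oo--oo--ooooo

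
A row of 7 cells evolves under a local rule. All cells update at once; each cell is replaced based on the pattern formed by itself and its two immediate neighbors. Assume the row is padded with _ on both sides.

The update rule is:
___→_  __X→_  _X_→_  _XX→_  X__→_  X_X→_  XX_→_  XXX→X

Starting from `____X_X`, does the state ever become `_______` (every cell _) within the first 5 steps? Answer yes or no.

yes

_______
all cells are _ at step 1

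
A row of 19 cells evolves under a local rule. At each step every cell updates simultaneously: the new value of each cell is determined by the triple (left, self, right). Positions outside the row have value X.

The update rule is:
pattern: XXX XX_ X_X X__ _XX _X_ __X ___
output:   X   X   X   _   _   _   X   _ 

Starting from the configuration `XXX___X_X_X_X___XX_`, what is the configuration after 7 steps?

XXXXXXX__X_X_X_X_X_

XXX__X_X_X_X___X_XX
XXX_X_X_X_X___X_X_X
XXXX_X_X_X___X_X_X_
XXXXX_X_X___X_X_X_X
XXXXXX_X___X_X_X_X_
XXXXXXX___X_X_X_X_X
XXXXXXX__X_X_X_X_X_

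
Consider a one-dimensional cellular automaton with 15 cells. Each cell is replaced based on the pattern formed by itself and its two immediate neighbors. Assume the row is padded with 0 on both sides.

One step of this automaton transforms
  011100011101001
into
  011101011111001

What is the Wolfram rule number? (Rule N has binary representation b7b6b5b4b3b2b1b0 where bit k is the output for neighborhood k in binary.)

position 2: 111 → 1  (bit 7 = 1)
position 3: 110 → 1  (bit 6 = 1)
position 10: 101 → 1  (bit 5 = 1)
position 4: 100 → 0  (bit 4 = 0)
position 1: 011 → 1  (bit 3 = 1)
position 11: 010 → 1  (bit 2 = 1)
position 0: 001 → 0  (bit 1 = 0)
position 5: 000 → 1  (bit 0 = 1)
bits b7..b0 = 11101101 = 237

237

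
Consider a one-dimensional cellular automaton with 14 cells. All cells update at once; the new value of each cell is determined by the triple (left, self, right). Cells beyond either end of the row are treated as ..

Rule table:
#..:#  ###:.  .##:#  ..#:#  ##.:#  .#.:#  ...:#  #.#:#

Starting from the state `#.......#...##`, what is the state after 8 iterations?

#............#

iteration 1: ##############
iteration 2: #............#
iteration 3: ##############  (repeats iteration 1; period 2)
iteration 8: #............#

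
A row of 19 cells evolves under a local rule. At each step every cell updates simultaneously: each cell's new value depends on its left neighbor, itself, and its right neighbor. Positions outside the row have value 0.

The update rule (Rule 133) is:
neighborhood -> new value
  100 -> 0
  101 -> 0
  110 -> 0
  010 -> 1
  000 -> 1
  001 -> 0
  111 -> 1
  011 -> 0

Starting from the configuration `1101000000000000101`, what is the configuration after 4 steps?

0001011111111110101
1101001111111100101
0001000111111000101
1101010011110010101

1101010011110010101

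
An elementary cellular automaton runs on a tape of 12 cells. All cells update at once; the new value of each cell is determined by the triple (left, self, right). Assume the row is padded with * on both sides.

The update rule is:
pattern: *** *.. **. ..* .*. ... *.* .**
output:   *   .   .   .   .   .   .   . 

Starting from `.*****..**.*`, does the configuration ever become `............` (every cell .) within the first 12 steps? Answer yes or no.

yes

step 1: ..***.......
step 2: ...*........
step 3: ............
all cells are . at step 3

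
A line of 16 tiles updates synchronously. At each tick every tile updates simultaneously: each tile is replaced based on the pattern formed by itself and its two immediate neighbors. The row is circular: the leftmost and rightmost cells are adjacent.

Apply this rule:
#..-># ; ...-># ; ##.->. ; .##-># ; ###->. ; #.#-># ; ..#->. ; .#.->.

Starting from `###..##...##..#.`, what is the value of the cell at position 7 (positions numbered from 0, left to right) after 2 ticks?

#

#..#.#.##.#.#..#
.#..#.##.#.#.#.#
position 7 holds #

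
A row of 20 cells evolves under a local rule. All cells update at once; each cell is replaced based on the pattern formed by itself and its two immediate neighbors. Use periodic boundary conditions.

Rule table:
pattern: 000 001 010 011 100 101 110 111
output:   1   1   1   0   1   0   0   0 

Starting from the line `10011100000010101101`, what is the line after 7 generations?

01100011111111000000

01100011111110100000
10011100000000111111
01100011111111000000
10011100000000111111  (repeats generation 2; period 2)
generation 7: 01100011111111000000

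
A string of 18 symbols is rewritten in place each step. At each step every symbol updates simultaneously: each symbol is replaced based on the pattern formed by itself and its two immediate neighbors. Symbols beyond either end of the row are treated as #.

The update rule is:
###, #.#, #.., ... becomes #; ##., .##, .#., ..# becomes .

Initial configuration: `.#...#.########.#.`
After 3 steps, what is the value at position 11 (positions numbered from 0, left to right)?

#.##..#.######.#.#
.#..#..#.####.#.#.
#.#..#..#.##.#.#.#
position 11 holds #

#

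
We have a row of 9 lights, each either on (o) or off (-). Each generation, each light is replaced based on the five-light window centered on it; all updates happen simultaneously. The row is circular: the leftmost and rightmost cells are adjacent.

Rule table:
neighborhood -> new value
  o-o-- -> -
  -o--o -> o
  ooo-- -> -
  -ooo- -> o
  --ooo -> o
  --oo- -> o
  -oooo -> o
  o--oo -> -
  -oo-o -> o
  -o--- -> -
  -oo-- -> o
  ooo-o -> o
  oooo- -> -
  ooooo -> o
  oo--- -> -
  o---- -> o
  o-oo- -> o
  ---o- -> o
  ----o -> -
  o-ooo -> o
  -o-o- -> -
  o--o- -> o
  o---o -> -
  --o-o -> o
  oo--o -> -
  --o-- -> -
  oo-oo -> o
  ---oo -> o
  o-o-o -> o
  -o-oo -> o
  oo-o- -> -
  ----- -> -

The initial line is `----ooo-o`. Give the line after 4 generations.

-o-oooo--
ooooo----
ooo---o-o
o----oooo

o----oooo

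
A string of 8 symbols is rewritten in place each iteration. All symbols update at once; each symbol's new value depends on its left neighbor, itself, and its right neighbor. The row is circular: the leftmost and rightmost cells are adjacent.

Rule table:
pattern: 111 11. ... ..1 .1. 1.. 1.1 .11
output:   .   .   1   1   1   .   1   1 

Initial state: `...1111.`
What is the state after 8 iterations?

1111....
1....111
..1111..
111....1
....1111
.1111...
11....11
...1111.

...1111.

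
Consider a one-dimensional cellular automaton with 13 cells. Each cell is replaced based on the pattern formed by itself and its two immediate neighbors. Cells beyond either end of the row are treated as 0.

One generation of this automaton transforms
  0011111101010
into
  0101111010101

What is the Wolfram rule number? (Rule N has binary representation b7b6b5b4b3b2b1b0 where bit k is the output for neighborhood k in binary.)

position 3: 111 → 1  (bit 7 = 1)
position 7: 110 → 0  (bit 6 = 0)
position 8: 101 → 1  (bit 5 = 1)
position 12: 100 → 1  (bit 4 = 1)
position 2: 011 → 0  (bit 3 = 0)
position 9: 010 → 0  (bit 2 = 0)
position 1: 001 → 1  (bit 1 = 1)
position 0: 000 → 0  (bit 0 = 0)
bits b7..b0 = 10110010 = 178

178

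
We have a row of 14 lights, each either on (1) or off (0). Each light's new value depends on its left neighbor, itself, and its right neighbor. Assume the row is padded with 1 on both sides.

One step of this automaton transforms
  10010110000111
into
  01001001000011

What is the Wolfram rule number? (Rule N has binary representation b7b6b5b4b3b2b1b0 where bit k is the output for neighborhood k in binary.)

176

position 12: 111 → 1  (bit 7 = 1)
position 0: 110 → 0  (bit 6 = 0)
position 4: 101 → 1  (bit 5 = 1)
position 1: 100 → 1  (bit 4 = 1)
position 5: 011 → 0  (bit 3 = 0)
position 3: 010 → 0  (bit 2 = 0)
position 2: 001 → 0  (bit 1 = 0)
position 8: 000 → 0  (bit 0 = 0)
bits b7..b0 = 10110000 = 176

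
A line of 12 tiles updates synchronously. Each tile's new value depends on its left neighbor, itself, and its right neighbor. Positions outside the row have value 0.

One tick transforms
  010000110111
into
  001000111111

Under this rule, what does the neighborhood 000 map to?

At position 3 the neighborhood is 000; the next row has 0 there.

0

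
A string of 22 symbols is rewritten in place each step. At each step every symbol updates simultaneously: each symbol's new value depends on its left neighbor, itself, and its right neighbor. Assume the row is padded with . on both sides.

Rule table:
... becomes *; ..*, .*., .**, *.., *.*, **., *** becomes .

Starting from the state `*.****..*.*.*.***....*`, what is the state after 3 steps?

step 1: ..................**..
step 2: *****************....*
step 3: ..................**..

..................**..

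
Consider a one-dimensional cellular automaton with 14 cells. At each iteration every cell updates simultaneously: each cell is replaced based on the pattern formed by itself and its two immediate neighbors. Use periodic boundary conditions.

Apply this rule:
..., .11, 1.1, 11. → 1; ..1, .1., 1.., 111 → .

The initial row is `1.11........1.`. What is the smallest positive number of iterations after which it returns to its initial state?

iteration 1: .111.111111..1
iteration 2: 11.111....1...
iteration 3: 1111.1.11...1.
iteration 4: 1..11.111.1..1
iteration 5: 1..1111.11...1
iteration 6: 1..1..1111.1.1
iteration 7: 1.....1..11.11
iteration 8: 1.111....1111.
iteration 9: .11.1.11.1..11
iteration 10: 1111.1111...11
iteration 11: ...111..1.1.1.
iteration 12: 11.1.1...1.1..
iteration 13: 111.1..1..1...
iteration 14: 1.11........1.

14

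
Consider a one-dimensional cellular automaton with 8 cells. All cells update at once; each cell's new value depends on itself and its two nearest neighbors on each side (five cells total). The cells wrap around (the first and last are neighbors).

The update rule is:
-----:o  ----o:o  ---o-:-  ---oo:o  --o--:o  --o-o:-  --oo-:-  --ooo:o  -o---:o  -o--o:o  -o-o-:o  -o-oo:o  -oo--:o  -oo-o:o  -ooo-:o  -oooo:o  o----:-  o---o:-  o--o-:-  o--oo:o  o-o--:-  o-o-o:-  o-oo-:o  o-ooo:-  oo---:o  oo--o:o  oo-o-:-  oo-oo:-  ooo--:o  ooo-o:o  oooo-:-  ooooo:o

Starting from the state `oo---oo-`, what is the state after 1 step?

ooo-o-o-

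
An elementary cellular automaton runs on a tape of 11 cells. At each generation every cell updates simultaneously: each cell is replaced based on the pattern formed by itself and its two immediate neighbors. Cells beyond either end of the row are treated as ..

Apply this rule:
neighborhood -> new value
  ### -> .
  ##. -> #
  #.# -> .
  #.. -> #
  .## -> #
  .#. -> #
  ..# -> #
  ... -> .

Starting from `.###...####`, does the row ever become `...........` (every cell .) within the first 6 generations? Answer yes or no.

generation 1: ##.##.##..#
generation 2: ##.##.#####
generation 3: ##.##.#...#
generation 4: ##.##.##.##
generation 5: ##.##.##.##  (fixed point — unchanged through generation 6)
generation 6 is ##.##.##.##, still not uniform .

no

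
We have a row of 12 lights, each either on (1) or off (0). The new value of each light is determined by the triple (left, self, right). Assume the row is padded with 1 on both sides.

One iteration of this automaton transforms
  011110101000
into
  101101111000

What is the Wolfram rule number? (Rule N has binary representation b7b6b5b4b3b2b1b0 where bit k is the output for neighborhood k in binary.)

164

position 2: 111 → 1  (bit 7 = 1)
position 4: 110 → 0  (bit 6 = 0)
position 0: 101 → 1  (bit 5 = 1)
position 9: 100 → 0  (bit 4 = 0)
position 1: 011 → 0  (bit 3 = 0)
position 6: 010 → 1  (bit 2 = 1)
position 11: 001 → 0  (bit 1 = 0)
position 10: 000 → 0  (bit 0 = 0)
bits b7..b0 = 10100100 = 164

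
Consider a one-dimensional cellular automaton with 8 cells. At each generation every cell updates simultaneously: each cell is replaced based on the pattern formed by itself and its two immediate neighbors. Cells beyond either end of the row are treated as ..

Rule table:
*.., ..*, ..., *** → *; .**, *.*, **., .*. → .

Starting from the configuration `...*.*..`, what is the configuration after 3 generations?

***...**
.*.***..
*...*.**

*...*.**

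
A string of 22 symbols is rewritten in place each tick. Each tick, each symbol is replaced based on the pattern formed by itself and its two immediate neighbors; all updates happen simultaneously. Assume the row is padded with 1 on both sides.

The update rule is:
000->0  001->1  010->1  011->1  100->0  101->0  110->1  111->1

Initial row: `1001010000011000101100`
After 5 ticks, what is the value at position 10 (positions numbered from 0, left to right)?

1011010000111001101101
1011010001111011101101
1011010011111011101101
1011010111111011101101
1011010111111011101101
position 10 holds 1

1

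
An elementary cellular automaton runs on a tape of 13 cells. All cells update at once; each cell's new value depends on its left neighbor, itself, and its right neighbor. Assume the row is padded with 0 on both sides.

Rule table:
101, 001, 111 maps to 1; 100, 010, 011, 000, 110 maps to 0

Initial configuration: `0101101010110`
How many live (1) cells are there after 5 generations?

3

generation 1: 1010010101000
generation 2: 0100101010000
generation 3: 1001010100000
generation 4: 0010101000000
generation 5: 0101010000000
count of 1: 3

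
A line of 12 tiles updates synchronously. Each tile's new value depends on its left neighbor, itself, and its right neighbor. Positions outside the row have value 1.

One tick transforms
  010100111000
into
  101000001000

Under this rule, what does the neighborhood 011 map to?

At position 6 the neighborhood is 011; the next row has 0 there.

0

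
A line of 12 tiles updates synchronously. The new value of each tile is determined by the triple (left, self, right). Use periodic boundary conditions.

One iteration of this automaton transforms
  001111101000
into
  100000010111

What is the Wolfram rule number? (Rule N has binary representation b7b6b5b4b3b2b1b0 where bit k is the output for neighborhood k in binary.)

position 3: 111 → 0  (bit 7 = 0)
position 6: 110 → 0  (bit 6 = 0)
position 7: 101 → 1  (bit 5 = 1)
position 9: 100 → 1  (bit 4 = 1)
position 2: 011 → 0  (bit 3 = 0)
position 8: 010 → 0  (bit 2 = 0)
position 1: 001 → 0  (bit 1 = 0)
position 0: 000 → 1  (bit 0 = 1)
bits b7..b0 = 00110001 = 49

49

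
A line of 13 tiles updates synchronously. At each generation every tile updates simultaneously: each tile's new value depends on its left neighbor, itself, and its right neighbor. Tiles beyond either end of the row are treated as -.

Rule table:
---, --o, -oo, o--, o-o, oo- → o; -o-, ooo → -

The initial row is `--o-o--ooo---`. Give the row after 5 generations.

generation 1: oo-o-ooo-oooo
generation 2: ooo-oo-ooo--o
generation 3: o-oooooo-ooo-
generation 4: -oo----ooo-oo
generation 5: oooooooo-oooo

oooooooo-oooo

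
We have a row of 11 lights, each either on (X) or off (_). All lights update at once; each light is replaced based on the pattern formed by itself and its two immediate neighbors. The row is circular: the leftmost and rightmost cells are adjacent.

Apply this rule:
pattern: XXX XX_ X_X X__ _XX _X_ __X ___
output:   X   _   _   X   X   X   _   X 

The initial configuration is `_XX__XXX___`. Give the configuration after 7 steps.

_X_X_XX_XXX
_X_X_X__XX_
_X_X_XX_X_X
_X_X_X__X_X
_X_X_XX_X_X  (repeats step 3; period 2)
step 7: _X_X_XX_X_X

_X_X_XX_X_X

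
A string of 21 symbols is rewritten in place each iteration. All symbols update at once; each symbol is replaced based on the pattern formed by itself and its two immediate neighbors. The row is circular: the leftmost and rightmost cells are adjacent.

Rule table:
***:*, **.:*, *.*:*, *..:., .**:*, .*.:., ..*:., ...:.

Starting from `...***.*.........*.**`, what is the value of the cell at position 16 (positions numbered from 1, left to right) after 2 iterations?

...****...........***
...****...........***
position 16 holds .

.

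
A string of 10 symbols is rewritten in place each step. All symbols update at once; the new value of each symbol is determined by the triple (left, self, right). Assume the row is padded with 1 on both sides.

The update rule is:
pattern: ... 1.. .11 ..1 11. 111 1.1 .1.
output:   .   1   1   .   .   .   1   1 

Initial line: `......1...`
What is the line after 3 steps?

111...1111

1.....11..
.1....1.1.
111...1111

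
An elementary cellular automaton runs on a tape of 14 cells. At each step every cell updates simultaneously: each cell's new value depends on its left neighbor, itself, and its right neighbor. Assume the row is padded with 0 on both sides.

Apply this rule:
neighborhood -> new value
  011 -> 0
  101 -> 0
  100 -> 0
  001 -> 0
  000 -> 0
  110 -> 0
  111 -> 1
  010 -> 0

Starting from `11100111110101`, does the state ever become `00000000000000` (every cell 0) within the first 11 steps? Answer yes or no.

01000011100000
00000001000000
00000000000000
all cells are 0 at step 3

yes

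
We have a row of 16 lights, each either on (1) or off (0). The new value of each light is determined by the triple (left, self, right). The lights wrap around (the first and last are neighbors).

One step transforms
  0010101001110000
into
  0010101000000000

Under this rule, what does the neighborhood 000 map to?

At position 0 the neighborhood is 000; the next row has 0 there.

0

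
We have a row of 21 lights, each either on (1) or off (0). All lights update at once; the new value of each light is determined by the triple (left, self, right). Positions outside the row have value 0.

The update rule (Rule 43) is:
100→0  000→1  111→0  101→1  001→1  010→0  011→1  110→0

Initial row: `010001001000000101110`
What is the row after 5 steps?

001100110011001111001

step 1: 100110010011111011000
step 2: 001100100110000110011
step 3: 111001001100111100110
step 4: 100010011001100001100
step 5: 001100110011001111001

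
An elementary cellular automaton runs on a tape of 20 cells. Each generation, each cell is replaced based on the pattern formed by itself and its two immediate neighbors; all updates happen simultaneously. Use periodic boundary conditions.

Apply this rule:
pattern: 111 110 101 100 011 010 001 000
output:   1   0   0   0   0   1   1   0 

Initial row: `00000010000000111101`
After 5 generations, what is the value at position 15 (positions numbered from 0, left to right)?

00000110000001011001
00001000000011000011
00011000000100000100
00100000001100001100
01100000010000010000
position 15 holds 1

1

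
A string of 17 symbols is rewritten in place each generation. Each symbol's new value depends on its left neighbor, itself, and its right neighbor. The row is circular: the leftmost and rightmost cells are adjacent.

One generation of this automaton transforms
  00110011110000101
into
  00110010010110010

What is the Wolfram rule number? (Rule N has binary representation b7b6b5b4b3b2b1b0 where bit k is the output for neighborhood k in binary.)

105

position 7: 111 → 0  (bit 7 = 0)
position 3: 110 → 1  (bit 6 = 1)
position 15: 101 → 1  (bit 5 = 1)
position 0: 100 → 0  (bit 4 = 0)
position 2: 011 → 1  (bit 3 = 1)
position 14: 010 → 0  (bit 2 = 0)
position 1: 001 → 0  (bit 1 = 0)
position 11: 000 → 1  (bit 0 = 1)
bits b7..b0 = 01101001 = 105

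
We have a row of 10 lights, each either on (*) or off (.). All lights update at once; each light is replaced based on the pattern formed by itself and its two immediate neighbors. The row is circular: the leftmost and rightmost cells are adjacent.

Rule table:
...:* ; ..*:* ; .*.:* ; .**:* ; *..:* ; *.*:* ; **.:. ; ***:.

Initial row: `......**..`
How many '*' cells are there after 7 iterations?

iteration 1: *******.**
iteration 2: .......**.
iteration 3: ********.*
iteration 4: ........**
iteration 5: *********.
iteration 6: *........*
iteration 7: .*********
count of *: 9

9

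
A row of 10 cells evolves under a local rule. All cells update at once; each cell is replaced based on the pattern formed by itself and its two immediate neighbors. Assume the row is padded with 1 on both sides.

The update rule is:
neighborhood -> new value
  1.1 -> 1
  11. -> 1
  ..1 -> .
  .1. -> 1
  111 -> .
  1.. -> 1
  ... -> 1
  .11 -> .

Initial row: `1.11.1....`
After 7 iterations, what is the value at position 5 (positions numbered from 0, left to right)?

.

iteration 1: 11.111111.
iteration 2: .11.....11
iteration 3: 1.11111...
iteration 4: 11....111.
iteration 5: .1111...11
iteration 6: 1...111...
iteration 7: 111...111.
position 5 holds .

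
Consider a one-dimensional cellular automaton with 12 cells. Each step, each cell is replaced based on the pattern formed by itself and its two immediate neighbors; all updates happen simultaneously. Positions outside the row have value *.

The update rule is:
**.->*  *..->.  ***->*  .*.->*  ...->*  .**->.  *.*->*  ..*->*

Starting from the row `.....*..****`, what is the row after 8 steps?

*******.****

.*****.*.***
*.*******.**
**.*******.*
***.*******.
****.*******
*****.******
******.*****
*******.****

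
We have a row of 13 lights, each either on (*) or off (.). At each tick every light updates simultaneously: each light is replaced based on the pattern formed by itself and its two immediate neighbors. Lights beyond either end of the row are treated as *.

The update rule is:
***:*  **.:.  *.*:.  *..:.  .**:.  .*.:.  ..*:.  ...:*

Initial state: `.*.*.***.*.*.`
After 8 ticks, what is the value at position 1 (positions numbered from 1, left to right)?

......*......
.****...****.
..**..*..**..
.............
.***********.
..*********..
...*******...
.*..*****..*.
position 1 holds .

.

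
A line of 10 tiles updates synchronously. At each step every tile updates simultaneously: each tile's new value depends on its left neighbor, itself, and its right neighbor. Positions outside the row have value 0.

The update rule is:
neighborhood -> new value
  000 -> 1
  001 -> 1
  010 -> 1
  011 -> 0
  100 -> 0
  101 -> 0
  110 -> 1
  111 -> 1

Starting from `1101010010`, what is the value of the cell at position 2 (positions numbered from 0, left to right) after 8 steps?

0

step 1: 0101010110
step 2: 1101010010  (repeats step 0; period 2)
step 8: 1101010010
position 2 holds 0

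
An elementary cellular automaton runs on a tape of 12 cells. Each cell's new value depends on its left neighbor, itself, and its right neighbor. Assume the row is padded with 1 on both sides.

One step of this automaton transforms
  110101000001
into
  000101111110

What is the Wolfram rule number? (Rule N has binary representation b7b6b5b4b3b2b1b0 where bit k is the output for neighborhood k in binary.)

position 0: 111 → 0  (bit 7 = 0)
position 1: 110 → 0  (bit 6 = 0)
position 2: 101 → 0  (bit 5 = 0)
position 6: 100 → 1  (bit 4 = 1)
position 11: 011 → 0  (bit 3 = 0)
position 3: 010 → 1  (bit 2 = 1)
position 10: 001 → 1  (bit 1 = 1)
position 7: 000 → 1  (bit 0 = 1)
bits b7..b0 = 00010111 = 23

23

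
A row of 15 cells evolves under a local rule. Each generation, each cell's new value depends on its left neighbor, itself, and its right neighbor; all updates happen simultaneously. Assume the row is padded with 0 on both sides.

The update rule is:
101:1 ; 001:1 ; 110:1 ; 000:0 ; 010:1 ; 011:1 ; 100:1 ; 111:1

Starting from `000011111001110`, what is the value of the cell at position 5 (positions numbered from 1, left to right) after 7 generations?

1

000111111111111
001111111111111
011111111111111
111111111111111
111111111111111  (fixed point — unchanged through generation 7)
position 5 holds 1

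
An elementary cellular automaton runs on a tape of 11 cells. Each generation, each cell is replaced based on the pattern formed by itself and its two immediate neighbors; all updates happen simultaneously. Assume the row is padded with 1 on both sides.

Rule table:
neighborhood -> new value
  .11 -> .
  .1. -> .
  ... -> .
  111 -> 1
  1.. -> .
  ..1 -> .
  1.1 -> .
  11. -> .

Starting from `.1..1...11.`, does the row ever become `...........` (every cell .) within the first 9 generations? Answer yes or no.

yes

...........
all cells are . at generation 1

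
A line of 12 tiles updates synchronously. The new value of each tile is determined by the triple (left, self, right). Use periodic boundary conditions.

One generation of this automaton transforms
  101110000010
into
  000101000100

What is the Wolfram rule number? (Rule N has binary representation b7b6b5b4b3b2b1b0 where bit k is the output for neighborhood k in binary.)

position 3: 111 → 1  (bit 7 = 1)
position 4: 110 → 0  (bit 6 = 0)
position 1: 101 → 0  (bit 5 = 0)
position 5: 100 → 1  (bit 4 = 1)
position 2: 011 → 0  (bit 3 = 0)
position 0: 010 → 0  (bit 2 = 0)
position 9: 001 → 1  (bit 1 = 1)
position 6: 000 → 0  (bit 0 = 0)
bits b7..b0 = 10010010 = 146

146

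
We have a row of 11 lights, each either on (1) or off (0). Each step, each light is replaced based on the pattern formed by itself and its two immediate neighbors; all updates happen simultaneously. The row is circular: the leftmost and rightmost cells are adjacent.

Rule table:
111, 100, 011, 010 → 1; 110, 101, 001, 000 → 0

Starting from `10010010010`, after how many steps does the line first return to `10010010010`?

step 1: 11011011010
step 2: 10010010010

2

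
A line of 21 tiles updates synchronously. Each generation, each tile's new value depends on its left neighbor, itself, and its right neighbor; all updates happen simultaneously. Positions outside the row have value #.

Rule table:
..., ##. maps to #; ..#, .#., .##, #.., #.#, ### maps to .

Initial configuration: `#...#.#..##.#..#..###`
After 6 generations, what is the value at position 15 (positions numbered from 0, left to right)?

#

generation 1: #.#.......#..........
generation 2: #...#####...########.
generation 3: #.#.....#.#........#.
generation 4: #...###.....######...
generation 5: #.#...#.###......#.#.
generation 6: #...#.....#.####.....
position 15 holds #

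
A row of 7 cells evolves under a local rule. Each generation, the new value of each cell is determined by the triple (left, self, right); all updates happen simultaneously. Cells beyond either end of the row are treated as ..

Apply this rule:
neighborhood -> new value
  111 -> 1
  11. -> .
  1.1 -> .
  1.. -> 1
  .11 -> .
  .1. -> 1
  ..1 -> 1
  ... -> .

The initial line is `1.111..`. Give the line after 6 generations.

.111.1.

generation 1: 1..1.1.
generation 2: 1111.11
generation 3: .11....
generation 4: 1..1...
generation 5: 11111..
generation 6: .111.1.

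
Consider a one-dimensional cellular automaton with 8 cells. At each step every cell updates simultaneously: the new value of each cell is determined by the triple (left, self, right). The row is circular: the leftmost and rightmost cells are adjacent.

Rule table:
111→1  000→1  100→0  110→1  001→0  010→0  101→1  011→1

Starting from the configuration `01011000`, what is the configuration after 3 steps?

00111011
00111111
00111111

00111111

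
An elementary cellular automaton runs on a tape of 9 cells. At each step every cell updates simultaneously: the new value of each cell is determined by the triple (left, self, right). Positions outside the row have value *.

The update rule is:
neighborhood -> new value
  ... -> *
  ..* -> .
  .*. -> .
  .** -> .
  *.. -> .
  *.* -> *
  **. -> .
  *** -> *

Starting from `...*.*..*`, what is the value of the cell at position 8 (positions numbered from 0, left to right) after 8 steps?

.*..*....
*.....**.
..***...*
...*..*..
.*.......
*..*****.
....***.*
.**..*.*.
position 8 holds .

.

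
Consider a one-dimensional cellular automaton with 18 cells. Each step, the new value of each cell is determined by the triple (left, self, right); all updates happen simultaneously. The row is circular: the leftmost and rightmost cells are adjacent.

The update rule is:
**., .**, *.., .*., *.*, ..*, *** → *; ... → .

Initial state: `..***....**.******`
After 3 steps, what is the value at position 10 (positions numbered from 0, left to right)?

step 1: ******..**********
step 2: ******************
step 3: ******************
position 10 holds *

*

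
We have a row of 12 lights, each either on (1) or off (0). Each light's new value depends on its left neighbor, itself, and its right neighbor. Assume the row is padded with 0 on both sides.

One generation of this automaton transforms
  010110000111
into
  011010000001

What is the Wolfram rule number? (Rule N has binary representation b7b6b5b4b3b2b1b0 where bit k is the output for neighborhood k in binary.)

100

position 10: 111 → 0  (bit 7 = 0)
position 4: 110 → 1  (bit 6 = 1)
position 2: 101 → 1  (bit 5 = 1)
position 5: 100 → 0  (bit 4 = 0)
position 3: 011 → 0  (bit 3 = 0)
position 1: 010 → 1  (bit 2 = 1)
position 0: 001 → 0  (bit 1 = 0)
position 6: 000 → 0  (bit 0 = 0)
bits b7..b0 = 01100100 = 100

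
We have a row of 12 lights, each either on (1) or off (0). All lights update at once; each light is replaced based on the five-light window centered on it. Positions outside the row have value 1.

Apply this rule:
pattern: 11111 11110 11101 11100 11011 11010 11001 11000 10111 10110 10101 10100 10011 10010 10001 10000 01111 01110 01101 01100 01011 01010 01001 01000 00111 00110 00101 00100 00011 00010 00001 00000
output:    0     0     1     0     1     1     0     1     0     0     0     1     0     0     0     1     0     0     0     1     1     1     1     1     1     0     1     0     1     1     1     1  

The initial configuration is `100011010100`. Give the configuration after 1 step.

010100101110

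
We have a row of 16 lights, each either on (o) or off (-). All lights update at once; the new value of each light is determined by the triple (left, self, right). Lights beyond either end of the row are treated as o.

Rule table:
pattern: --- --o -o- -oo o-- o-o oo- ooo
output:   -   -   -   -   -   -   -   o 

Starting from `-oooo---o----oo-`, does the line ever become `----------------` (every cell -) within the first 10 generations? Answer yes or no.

yes

generation 1: --oo------------
generation 2: ----------------
all cells are - at generation 2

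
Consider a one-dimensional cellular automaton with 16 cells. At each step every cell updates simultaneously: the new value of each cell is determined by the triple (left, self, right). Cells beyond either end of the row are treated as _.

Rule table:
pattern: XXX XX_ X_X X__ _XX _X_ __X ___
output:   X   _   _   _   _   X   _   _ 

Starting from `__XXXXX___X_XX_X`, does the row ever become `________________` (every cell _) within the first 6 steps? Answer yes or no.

step 1: ___XXX____X____X
step 2: ____X_____X____X
step 3: ____X_____X____X  (fixed point — unchanged through step 6)
step 6 is ____X_____X____X, still not uniform _

no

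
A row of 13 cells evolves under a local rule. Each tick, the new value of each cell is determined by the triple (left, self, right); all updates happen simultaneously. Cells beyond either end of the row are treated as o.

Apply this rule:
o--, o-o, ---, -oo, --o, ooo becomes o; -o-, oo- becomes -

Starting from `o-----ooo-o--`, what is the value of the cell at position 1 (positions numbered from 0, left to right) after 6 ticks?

-ooooooo-o-oo
ooooooo-o-ooo
oooooo-o-oooo
ooooo-o-ooooo
oooo-o-oooooo
ooo-o-ooooooo
position 1 holds o

o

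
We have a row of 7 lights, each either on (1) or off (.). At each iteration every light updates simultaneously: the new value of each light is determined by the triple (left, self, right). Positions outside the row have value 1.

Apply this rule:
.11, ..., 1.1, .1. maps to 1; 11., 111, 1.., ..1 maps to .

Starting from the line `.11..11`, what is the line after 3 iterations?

iteration 1: 11...1.
iteration 2: ...1.11
iteration 3: .1.111.

.1.111.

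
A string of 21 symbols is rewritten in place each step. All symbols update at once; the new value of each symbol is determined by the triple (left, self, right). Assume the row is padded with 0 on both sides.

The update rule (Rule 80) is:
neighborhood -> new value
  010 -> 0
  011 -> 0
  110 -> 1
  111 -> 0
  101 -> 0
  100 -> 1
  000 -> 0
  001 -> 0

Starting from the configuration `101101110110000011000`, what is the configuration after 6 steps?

000000001000100110000

000100010011000001100
000010001001100000110
000001000100110000011
000000100010011000001
000000010001001100000
000000001000100110000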